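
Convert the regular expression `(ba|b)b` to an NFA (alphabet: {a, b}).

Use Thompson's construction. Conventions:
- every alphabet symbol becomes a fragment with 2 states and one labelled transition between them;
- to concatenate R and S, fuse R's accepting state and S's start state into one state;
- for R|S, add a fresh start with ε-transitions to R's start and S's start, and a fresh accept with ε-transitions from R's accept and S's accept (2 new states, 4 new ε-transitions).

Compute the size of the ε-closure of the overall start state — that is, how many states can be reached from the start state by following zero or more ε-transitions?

3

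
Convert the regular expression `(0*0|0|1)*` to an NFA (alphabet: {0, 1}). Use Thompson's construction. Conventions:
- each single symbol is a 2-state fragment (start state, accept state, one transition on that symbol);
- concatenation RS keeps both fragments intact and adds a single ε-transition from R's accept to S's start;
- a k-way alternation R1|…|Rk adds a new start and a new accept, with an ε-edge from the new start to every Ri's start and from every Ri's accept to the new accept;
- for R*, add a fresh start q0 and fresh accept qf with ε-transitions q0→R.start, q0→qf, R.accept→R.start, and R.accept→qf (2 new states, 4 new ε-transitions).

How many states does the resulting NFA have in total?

Bottom-up over the parse tree:
Each of the 4 symbol leaves contributes a 2-state fragment.
  0* : 4 states
  0*0 : 6 states
  0*0|0|1 : 12 states
  (0*0|0|1)* : 14 states

14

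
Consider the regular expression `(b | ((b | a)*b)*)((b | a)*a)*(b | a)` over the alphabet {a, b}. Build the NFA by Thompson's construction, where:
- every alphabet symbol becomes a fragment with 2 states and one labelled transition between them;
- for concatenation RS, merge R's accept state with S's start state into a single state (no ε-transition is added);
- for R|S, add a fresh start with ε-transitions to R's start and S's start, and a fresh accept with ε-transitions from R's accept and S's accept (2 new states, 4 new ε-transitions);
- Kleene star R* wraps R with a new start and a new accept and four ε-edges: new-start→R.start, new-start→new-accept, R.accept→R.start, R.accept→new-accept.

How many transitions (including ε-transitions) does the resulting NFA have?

Per subexpression:
Each of the 9 symbol leaves contributes 1 transition (1 symbol, 0 ε).
  b | a = 6 transitions (2 symbol, 4 ε)
  (b | a)* = 10 transitions (2 symbol, 8 ε)
  (b | a)*b = 11 transitions (3 symbol, 8 ε)
  ((b | a)*b)* = 15 transitions (3 symbol, 12 ε)
  b | ((b | a)*b)* = 20 transitions (4 symbol, 16 ε)
  b | a = 6 transitions (2 symbol, 4 ε)
  (b | a)* = 10 transitions (2 symbol, 8 ε)
  (b | a)*a = 11 transitions (3 symbol, 8 ε)
  ((b | a)*a)* = 15 transitions (3 symbol, 12 ε)
  b | a = 6 transitions (2 symbol, 4 ε)
  (b | ((b | a)*b)*)((b | a)*a)*(b | a) = 41 transitions (9 symbol, 32 ε)

41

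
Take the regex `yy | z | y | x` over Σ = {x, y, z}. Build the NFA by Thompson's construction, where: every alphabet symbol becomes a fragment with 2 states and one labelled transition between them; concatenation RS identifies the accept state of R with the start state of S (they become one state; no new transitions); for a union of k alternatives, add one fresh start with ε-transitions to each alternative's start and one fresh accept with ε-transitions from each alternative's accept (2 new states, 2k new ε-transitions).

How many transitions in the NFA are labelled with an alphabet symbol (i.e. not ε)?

5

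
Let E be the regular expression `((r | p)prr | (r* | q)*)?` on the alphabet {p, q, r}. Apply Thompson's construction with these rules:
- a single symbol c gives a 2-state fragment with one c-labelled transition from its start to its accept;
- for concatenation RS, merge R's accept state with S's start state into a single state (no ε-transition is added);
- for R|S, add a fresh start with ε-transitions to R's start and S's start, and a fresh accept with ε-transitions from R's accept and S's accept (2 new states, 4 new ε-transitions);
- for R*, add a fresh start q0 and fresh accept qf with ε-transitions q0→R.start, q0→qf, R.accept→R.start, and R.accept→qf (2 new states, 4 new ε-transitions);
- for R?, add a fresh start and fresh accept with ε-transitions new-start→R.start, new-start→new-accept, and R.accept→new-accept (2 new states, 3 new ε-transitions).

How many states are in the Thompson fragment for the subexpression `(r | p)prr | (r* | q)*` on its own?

21

Fragment for `(r | p)prr | (r* | q)*`:
Each of the 7 symbol leaves contributes a 2-state fragment.
  r | p → 6 states
  (r | p)prr → 9 states
  r* → 4 states
  r* | q → 8 states
  (r* | q)* → 10 states
  (r | p)prr | (r* | q)* → 21 states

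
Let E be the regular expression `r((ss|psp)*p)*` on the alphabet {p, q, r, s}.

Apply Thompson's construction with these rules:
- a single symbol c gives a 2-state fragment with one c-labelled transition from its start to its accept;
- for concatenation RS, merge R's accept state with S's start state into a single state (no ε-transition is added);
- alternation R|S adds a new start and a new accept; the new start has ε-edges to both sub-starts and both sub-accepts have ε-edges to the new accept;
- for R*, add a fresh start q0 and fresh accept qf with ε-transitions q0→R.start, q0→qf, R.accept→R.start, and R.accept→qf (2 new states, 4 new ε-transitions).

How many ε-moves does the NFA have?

12

Bottom-up over the parse tree:
Each of the 7 symbol leaves contributes 0 ε-transitions.
  ss : 0 ε-transitions
  psp : 0 ε-transitions
  ss|psp : 4 ε-transitions
  (ss|psp)* : 8 ε-transitions
  (ss|psp)*p : 8 ε-transitions
  ((ss|psp)*p)* : 12 ε-transitions
  r((ss|psp)*p)* : 12 ε-transitions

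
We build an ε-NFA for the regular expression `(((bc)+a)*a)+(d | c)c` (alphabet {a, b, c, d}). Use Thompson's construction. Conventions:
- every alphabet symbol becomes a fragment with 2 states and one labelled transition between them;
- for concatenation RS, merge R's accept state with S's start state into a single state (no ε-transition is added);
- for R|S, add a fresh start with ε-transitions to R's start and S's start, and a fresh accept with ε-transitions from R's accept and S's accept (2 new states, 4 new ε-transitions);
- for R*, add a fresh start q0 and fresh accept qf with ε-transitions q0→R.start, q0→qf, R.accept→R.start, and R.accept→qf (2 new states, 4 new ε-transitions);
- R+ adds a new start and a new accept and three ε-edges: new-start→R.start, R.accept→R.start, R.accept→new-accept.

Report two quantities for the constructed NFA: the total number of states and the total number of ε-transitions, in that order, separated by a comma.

Bottom-up over the parse tree:
Each of the 7 symbol leaves contributes 2 states and 0 ε-transitions.
  bc = 3 states, 0 ε-transitions
  (bc)+ = 5 states, 3 ε-transitions
  (bc)+a = 6 states, 3 ε-transitions
  ((bc)+a)* = 8 states, 7 ε-transitions
  ((bc)+a)*a = 9 states, 7 ε-transitions
  (((bc)+a)*a)+ = 11 states, 10 ε-transitions
  d | c = 6 states, 4 ε-transitions
  (((bc)+a)*a)+(d | c)c = 17 states, 14 ε-transitions

17, 14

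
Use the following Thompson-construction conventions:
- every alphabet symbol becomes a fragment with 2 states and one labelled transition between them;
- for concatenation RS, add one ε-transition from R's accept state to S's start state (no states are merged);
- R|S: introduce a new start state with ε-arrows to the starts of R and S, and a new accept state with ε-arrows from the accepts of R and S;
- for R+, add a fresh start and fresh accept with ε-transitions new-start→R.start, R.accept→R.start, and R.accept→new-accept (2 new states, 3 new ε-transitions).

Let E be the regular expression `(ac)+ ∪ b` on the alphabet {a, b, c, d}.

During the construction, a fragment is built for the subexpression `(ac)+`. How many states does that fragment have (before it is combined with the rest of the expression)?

Fragment for `(ac)+`:
Each of the 2 symbol leaves contributes a 2-state fragment.
  ac : 4 states
  (ac)+ : 6 states

6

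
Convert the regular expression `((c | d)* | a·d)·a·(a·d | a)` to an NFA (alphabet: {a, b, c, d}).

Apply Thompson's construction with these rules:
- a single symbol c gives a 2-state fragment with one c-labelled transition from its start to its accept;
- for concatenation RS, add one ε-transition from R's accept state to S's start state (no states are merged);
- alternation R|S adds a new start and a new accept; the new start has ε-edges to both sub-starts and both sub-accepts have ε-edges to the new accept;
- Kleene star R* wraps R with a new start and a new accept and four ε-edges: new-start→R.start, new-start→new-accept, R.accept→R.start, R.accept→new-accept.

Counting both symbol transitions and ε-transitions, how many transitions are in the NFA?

Bottom-up over the parse tree:
Each of the 8 symbol leaves contributes 1 transition (1 symbol, 0 ε).
  c | d → 6 transitions (2 symbol, 4 ε)
  (c | d)* → 10 transitions (2 symbol, 8 ε)
  a·d → 3 transitions (2 symbol, 1 ε)
  (c | d)* | a·d → 17 transitions (4 symbol, 13 ε)
  a·d → 3 transitions (2 symbol, 1 ε)
  a·d | a → 8 transitions (3 symbol, 5 ε)
  ((c | d)* | a·d)·a·(a·d | a) → 28 transitions (8 symbol, 20 ε)

28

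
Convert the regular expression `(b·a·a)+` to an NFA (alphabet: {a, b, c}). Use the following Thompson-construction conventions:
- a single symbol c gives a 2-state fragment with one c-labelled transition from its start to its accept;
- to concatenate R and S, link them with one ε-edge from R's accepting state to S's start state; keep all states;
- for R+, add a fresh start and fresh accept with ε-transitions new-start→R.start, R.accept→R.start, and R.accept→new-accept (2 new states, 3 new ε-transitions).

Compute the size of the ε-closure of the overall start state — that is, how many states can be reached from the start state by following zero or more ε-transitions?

2

Work bottom-up. For each fragment F, track |ε-closure(F.start)| and whether F's accept lies in that closure (i.e. whether F accepts ε). A single-symbol fragment has closure size 1 and does not accept ε.
  b·a·a — same as the first factor's closure: |closure| = 1
  (b·a·a)+ — new start ε-reaches only the body's start; the new accept needs a symbol first: |closure| = 1 + 1 = 2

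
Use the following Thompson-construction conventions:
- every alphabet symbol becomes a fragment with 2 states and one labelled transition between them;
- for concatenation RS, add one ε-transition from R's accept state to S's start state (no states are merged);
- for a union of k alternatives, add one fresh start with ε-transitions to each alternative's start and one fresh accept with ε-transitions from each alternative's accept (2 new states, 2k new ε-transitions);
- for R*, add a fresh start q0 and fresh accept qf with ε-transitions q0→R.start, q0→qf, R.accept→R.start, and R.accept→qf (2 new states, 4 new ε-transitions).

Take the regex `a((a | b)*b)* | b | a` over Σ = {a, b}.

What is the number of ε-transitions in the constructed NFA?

Per subexpression:
Each of the 6 symbol leaves contributes 0 ε-transitions.
  a | b : 4 ε-transitions
  (a | b)* : 8 ε-transitions
  (a | b)*b : 9 ε-transitions
  ((a | b)*b)* : 13 ε-transitions
  a((a | b)*b)* : 14 ε-transitions
  a((a | b)*b)* | b | a : 20 ε-transitions

20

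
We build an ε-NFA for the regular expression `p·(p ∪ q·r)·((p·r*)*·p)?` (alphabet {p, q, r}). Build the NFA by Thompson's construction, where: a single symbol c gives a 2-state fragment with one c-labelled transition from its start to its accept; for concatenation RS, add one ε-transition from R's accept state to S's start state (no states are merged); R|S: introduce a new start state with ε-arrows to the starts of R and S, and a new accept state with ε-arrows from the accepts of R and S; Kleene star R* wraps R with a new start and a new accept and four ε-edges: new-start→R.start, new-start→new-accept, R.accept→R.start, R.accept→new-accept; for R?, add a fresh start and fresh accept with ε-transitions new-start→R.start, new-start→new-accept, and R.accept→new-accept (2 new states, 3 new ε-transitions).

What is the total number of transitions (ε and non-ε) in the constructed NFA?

Per subexpression:
Each of the 7 symbol leaves contributes 1 transition (1 symbol, 0 ε).
  q·r → 3 transitions (2 symbol, 1 ε)
  p ∪ q·r → 8 transitions (3 symbol, 5 ε)
  r* → 5 transitions (1 symbol, 4 ε)
  p·r* → 7 transitions (2 symbol, 5 ε)
  (p·r*)* → 11 transitions (2 symbol, 9 ε)
  (p·r*)*·p → 13 transitions (3 symbol, 10 ε)
  ((p·r*)*·p)? → 16 transitions (3 symbol, 13 ε)
  p·(p ∪ q·r)·((p·r*)*·p)? → 27 transitions (7 symbol, 20 ε)

27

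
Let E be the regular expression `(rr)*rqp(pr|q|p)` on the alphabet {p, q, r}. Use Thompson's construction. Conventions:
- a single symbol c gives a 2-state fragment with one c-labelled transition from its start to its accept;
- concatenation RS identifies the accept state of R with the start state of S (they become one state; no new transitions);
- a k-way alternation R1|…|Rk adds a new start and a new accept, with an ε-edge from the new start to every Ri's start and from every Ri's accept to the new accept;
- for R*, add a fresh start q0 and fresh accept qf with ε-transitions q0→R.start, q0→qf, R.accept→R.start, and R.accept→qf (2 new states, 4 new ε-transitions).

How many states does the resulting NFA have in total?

Building bottom-up:
Each of the 9 symbol leaves contributes a 2-state fragment.
  rr — 3 states
  (rr)* — 5 states
  pr — 3 states
  pr|q|p — 9 states
  (rr)*rqp(pr|q|p) — 16 states

16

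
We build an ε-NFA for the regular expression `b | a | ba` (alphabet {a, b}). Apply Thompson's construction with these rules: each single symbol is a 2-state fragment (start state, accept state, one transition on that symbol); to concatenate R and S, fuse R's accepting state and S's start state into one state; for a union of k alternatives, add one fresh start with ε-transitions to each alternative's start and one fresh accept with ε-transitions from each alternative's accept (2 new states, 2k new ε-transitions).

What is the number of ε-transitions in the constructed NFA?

6

By structural recursion:
Each of the 4 symbol leaves contributes 0 ε-transitions.
  ba = 0 ε-transitions
  b | a | ba = 6 ε-transitions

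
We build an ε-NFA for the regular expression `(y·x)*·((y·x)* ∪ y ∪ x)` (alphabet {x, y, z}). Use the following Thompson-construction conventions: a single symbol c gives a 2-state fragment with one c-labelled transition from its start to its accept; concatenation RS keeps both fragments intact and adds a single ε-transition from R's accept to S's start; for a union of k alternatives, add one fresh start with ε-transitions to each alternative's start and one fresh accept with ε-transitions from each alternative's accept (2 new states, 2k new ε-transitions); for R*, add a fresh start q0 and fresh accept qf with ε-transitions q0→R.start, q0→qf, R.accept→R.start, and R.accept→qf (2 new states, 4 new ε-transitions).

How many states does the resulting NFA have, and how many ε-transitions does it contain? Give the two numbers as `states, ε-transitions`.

Building bottom-up:
Each of the 6 symbol leaves contributes 2 states and 0 ε-transitions.
  y·x → 4 states, 1 ε-transition
  (y·x)* → 6 states, 5 ε-transitions
  y·x → 4 states, 1 ε-transition
  (y·x)* → 6 states, 5 ε-transitions
  (y·x)* ∪ y ∪ x → 12 states, 11 ε-transitions
  (y·x)*·((y·x)* ∪ y ∪ x) → 18 states, 17 ε-transitions

18, 17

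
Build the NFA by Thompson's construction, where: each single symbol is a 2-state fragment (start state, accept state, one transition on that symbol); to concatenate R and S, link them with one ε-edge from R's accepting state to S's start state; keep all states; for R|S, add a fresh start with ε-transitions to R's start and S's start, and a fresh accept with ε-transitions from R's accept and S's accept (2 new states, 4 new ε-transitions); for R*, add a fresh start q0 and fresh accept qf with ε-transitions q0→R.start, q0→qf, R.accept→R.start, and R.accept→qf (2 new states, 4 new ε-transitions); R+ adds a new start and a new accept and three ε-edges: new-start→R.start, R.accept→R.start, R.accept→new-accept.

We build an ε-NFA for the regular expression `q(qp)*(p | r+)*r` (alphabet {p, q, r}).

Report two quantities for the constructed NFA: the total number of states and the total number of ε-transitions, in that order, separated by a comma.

20, 19

Recursing over subexpressions:
Each of the 6 symbol leaves contributes 2 states and 0 ε-transitions.
  qp — 4 states, 1 ε-transition
  (qp)* — 6 states, 5 ε-transitions
  r+ — 4 states, 3 ε-transitions
  p | r+ — 8 states, 7 ε-transitions
  (p | r+)* — 10 states, 11 ε-transitions
  q(qp)*(p | r+)*r — 20 states, 19 ε-transitions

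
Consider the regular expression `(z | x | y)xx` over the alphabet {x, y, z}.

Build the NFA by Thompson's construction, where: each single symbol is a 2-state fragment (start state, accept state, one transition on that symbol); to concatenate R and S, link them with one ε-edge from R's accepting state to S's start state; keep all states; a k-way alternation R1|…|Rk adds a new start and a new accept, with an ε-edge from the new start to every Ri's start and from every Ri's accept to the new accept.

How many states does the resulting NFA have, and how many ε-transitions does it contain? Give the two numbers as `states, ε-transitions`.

12, 8

Per subexpression:
Each of the 5 symbol leaves contributes 2 states and 0 ε-transitions.
  z | x | y = 8 states, 6 ε-transitions
  (z | x | y)xx = 12 states, 8 ε-transitions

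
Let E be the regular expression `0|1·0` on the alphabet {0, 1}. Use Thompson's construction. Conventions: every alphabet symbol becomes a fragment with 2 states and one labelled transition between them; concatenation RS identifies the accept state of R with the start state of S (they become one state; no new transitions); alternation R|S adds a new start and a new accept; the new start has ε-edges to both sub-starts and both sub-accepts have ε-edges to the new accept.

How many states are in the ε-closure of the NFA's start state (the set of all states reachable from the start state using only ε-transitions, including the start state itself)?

3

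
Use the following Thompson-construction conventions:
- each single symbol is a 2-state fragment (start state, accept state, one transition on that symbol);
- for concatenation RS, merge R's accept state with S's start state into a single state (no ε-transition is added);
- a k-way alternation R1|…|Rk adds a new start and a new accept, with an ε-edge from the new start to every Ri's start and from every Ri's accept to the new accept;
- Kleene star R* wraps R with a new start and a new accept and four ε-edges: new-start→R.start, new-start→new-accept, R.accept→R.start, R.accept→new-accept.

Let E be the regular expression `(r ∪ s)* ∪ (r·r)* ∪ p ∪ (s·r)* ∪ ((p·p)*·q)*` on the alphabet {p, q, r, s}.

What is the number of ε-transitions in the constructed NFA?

Per subexpression:
Each of the 10 symbol leaves contributes 0 ε-transitions.
  r ∪ s → 4 ε-transitions
  (r ∪ s)* → 8 ε-transitions
  r·r → 0 ε-transitions
  (r·r)* → 4 ε-transitions
  s·r → 0 ε-transitions
  (s·r)* → 4 ε-transitions
  p·p → 0 ε-transitions
  (p·p)* → 4 ε-transitions
  (p·p)*·q → 4 ε-transitions
  ((p·p)*·q)* → 8 ε-transitions
  (r ∪ s)* ∪ (r·r)* ∪ p ∪ (s·r)* ∪ ((p·p)*·q)* → 34 ε-transitions

34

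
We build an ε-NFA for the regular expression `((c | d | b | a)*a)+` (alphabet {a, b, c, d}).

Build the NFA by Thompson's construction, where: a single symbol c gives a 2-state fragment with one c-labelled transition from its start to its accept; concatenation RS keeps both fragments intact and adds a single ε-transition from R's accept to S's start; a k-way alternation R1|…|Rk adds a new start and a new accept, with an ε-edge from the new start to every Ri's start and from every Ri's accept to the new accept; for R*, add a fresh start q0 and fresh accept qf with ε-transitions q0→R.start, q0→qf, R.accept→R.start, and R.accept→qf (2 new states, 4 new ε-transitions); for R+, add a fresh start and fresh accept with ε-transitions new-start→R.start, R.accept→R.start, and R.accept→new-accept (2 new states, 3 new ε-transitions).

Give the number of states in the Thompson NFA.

Recursing over subexpressions:
Each of the 5 symbol leaves contributes a 2-state fragment.
  c | d | b | a → 10 states
  (c | d | b | a)* → 12 states
  (c | d | b | a)*a → 14 states
  ((c | d | b | a)*a)+ → 16 states

16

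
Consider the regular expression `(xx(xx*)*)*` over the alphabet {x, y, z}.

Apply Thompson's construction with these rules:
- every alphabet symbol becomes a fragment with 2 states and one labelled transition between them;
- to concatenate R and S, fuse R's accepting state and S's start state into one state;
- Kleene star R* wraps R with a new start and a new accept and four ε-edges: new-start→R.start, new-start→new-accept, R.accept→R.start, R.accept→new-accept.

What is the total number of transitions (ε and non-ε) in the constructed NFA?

16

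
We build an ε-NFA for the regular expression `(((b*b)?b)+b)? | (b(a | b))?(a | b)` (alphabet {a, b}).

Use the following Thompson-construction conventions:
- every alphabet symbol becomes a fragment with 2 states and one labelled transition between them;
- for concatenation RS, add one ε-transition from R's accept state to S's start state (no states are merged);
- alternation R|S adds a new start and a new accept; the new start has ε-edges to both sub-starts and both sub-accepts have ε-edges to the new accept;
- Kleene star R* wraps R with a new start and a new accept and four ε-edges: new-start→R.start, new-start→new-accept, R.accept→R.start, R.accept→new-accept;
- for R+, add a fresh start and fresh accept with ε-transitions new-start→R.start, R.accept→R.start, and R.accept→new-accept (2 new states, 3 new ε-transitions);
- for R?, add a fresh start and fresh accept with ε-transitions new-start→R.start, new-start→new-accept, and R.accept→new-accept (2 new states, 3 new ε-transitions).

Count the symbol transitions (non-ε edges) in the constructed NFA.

9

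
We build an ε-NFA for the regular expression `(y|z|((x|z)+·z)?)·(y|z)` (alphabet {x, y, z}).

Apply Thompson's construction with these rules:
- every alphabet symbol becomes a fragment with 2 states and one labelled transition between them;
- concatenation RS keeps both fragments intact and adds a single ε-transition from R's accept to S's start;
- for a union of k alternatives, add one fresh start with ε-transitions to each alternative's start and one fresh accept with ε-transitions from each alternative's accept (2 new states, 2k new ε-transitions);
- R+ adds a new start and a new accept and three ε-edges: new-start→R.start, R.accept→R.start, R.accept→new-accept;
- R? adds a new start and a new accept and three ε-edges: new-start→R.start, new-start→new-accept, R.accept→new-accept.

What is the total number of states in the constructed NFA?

Building bottom-up:
Each of the 7 symbol leaves contributes a 2-state fragment.
  x|z — 6 states
  (x|z)+ — 8 states
  (x|z)+·z — 10 states
  ((x|z)+·z)? — 12 states
  y|z|((x|z)+·z)? — 18 states
  y|z — 6 states
  (y|z|((x|z)+·z)?)·(y|z) — 24 states

24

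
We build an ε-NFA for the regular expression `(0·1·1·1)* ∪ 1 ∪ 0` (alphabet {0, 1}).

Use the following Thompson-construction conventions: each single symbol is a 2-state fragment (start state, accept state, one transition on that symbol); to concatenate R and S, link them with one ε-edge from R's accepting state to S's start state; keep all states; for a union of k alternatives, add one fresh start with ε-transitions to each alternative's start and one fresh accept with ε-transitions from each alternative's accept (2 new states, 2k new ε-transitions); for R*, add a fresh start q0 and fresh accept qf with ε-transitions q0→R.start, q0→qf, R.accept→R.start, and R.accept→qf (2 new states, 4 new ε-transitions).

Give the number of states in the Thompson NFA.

Bottom-up over the parse tree:
Each of the 6 symbol leaves contributes a 2-state fragment.
  0·1·1·1 : 8 states
  (0·1·1·1)* : 10 states
  (0·1·1·1)* ∪ 1 ∪ 0 : 16 states

16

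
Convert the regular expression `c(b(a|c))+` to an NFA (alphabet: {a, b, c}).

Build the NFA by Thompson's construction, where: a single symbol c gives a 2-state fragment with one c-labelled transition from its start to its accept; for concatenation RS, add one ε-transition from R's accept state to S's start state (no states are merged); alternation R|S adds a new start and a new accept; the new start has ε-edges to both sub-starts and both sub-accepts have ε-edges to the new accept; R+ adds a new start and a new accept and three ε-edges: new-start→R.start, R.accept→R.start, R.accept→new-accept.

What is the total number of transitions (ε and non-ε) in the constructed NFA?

13

Recursing over subexpressions:
Each of the 4 symbol leaves contributes 1 transition (1 symbol, 0 ε).
  a|c → 6 transitions (2 symbol, 4 ε)
  b(a|c) → 8 transitions (3 symbol, 5 ε)
  (b(a|c))+ → 11 transitions (3 symbol, 8 ε)
  c(b(a|c))+ → 13 transitions (4 symbol, 9 ε)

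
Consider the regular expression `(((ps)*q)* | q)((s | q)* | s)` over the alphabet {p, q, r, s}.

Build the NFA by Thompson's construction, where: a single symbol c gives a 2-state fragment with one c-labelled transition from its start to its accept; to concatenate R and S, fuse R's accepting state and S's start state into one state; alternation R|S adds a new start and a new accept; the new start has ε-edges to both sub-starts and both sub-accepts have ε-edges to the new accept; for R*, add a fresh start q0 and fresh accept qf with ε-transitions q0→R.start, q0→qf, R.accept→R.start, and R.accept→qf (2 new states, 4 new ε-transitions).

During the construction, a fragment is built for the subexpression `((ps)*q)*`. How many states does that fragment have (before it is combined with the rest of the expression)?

Fragment for `((ps)*q)*`:
Each of the 3 symbol leaves contributes a 2-state fragment.
  ps — 3 states
  (ps)* — 5 states
  (ps)*q — 6 states
  ((ps)*q)* — 8 states

8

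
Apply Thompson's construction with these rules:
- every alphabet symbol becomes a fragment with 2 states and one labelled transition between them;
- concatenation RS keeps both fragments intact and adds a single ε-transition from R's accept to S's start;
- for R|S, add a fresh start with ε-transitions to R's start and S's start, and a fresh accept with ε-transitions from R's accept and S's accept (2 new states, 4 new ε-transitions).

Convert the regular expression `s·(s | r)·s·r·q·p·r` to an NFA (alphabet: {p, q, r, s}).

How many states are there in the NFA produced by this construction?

18

Recursing over subexpressions:
Each of the 8 symbol leaves contributes a 2-state fragment.
  s | r — 6 states
  s·(s | r)·s·r·q·p·r — 18 states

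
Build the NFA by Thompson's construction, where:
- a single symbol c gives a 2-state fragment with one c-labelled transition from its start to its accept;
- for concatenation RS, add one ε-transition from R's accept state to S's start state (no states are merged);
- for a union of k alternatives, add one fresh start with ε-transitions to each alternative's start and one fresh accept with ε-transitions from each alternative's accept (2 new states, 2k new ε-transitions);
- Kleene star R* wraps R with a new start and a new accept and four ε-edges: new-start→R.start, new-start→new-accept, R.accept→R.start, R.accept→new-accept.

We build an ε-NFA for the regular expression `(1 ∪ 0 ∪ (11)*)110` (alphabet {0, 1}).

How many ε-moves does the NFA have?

14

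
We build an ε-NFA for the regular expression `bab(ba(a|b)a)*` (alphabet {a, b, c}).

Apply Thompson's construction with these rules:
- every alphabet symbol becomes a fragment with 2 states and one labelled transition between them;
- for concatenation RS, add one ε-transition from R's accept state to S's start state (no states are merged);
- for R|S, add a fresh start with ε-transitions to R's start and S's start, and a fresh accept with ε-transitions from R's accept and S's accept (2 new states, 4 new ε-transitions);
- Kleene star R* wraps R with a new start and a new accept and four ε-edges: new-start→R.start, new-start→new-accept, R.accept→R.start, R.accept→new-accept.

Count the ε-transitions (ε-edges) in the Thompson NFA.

Bottom-up over the parse tree:
Each of the 8 symbol leaves contributes 0 ε-transitions.
  a|b → 4 ε-transitions
  ba(a|b)a → 7 ε-transitions
  (ba(a|b)a)* → 11 ε-transitions
  bab(ba(a|b)a)* → 14 ε-transitions

14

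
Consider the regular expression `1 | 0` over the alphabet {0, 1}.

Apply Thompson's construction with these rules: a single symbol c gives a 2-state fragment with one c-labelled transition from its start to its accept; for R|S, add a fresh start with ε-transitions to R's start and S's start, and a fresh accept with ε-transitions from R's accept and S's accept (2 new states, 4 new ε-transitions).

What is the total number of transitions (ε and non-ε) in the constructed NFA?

Per subexpression:
Each of the 2 symbol leaves contributes 1 transition (1 symbol, 0 ε).
  1 | 0 = 6 transitions (2 symbol, 4 ε)

6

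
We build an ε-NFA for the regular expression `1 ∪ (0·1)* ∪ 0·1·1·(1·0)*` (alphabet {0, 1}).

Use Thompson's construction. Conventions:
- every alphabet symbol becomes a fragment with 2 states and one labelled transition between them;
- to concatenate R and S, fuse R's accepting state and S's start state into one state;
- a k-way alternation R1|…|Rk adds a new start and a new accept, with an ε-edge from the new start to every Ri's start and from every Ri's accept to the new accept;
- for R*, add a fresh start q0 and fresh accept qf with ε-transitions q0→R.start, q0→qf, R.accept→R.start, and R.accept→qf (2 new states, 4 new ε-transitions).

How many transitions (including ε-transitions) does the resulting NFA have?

22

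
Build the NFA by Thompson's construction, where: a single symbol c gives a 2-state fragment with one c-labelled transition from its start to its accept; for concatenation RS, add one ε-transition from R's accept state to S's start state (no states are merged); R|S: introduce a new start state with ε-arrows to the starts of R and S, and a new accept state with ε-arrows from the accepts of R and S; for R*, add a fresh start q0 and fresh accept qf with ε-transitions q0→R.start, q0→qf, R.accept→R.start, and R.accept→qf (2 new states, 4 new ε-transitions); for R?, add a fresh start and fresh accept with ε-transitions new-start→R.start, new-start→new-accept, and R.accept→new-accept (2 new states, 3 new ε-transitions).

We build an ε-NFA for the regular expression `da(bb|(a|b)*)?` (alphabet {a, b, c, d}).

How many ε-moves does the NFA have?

Bottom-up over the parse tree:
Each of the 6 symbol leaves contributes 0 ε-transitions.
  bb : 1 ε-transition
  a|b : 4 ε-transitions
  (a|b)* : 8 ε-transitions
  bb|(a|b)* : 13 ε-transitions
  (bb|(a|b)*)? : 16 ε-transitions
  da(bb|(a|b)*)? : 18 ε-transitions

18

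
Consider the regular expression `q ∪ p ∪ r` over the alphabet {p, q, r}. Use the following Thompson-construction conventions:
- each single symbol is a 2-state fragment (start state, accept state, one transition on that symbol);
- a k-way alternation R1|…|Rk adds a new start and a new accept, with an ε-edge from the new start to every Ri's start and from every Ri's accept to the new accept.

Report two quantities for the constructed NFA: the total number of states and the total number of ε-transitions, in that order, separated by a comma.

8, 6

Building bottom-up:
Each of the 3 symbol leaves contributes 2 states and 0 ε-transitions.
  q ∪ p ∪ r : 8 states, 6 ε-transitions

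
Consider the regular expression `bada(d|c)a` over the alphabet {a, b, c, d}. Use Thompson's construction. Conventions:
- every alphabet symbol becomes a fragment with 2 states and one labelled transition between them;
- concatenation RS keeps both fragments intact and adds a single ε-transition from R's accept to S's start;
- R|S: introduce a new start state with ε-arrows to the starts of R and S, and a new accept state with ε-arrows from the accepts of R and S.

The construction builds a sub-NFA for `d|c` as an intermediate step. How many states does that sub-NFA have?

Fragment for `d|c`:
Each of the 2 symbol leaves contributes a 2-state fragment.
  d|c = 6 states

6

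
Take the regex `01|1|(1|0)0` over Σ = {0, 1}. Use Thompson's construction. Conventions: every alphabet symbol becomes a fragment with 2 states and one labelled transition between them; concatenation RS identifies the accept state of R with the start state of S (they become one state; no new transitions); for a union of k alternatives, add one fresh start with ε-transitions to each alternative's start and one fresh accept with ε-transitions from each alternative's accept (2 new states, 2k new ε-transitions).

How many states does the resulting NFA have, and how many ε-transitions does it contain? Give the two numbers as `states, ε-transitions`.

14, 10

Bottom-up over the parse tree:
Each of the 6 symbol leaves contributes 2 states and 0 ε-transitions.
  01 → 3 states, 0 ε-transitions
  1|0 → 6 states, 4 ε-transitions
  (1|0)0 → 7 states, 4 ε-transitions
  01|1|(1|0)0 → 14 states, 10 ε-transitions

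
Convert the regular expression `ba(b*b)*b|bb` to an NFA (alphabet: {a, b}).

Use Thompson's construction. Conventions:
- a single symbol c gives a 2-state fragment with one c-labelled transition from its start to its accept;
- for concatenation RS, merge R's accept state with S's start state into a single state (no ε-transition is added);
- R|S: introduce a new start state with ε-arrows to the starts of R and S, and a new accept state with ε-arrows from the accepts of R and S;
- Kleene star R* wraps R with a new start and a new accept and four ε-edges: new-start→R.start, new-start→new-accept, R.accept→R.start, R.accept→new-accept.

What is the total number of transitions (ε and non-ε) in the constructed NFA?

19

Bottom-up over the parse tree:
Each of the 7 symbol leaves contributes 1 transition (1 symbol, 0 ε).
  b* → 5 transitions (1 symbol, 4 ε)
  b*b → 6 transitions (2 symbol, 4 ε)
  (b*b)* → 10 transitions (2 symbol, 8 ε)
  ba(b*b)*b → 13 transitions (5 symbol, 8 ε)
  bb → 2 transitions (2 symbol, 0 ε)
  ba(b*b)*b|bb → 19 transitions (7 symbol, 12 ε)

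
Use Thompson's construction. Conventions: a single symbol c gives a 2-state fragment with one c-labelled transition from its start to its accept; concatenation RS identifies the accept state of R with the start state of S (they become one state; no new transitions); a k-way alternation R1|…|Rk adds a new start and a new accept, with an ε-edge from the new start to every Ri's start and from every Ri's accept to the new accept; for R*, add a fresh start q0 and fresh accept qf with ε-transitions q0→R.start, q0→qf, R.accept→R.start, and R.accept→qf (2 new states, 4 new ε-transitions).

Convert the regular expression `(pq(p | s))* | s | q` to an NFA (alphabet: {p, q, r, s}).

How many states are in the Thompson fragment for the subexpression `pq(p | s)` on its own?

8

Fragment for `pq(p | s)`:
Each of the 4 symbol leaves contributes a 2-state fragment.
  p | s — 6 states
  pq(p | s) — 8 states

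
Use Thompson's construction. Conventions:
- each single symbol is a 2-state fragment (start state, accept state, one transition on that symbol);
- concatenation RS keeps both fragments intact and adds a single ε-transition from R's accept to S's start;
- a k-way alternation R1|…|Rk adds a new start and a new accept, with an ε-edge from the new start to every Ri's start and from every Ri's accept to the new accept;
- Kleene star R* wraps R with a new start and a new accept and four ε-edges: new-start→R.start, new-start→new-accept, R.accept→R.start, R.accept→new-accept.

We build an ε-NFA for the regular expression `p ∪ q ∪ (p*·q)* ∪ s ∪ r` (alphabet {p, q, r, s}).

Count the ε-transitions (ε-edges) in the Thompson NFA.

By structural recursion:
Each of the 6 symbol leaves contributes 0 ε-transitions.
  p* → 4 ε-transitions
  p*·q → 5 ε-transitions
  (p*·q)* → 9 ε-transitions
  p ∪ q ∪ (p*·q)* ∪ s ∪ r → 19 ε-transitions

19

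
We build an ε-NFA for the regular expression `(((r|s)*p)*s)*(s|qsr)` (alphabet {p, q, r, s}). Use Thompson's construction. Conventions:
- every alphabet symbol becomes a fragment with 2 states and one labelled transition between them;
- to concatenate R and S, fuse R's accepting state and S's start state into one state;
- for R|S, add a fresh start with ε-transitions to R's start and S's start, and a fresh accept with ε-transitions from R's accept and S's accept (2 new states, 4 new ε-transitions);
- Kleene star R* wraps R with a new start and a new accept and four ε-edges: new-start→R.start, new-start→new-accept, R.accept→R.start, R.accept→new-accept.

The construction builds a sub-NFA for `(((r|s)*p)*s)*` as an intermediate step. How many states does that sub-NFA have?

14

Fragment for `(((r|s)*p)*s)*`:
Each of the 4 symbol leaves contributes a 2-state fragment.
  r|s → 6 states
  (r|s)* → 8 states
  (r|s)*p → 9 states
  ((r|s)*p)* → 11 states
  ((r|s)*p)*s → 12 states
  (((r|s)*p)*s)* → 14 states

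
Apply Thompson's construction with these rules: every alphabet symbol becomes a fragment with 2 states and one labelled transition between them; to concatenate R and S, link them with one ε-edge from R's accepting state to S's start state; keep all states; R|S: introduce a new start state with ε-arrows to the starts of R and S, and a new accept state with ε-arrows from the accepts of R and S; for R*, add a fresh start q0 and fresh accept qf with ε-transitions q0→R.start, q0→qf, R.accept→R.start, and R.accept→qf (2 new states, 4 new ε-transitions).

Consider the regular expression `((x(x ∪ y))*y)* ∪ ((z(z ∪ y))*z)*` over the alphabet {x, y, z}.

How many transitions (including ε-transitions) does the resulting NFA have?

40

Building bottom-up:
Each of the 8 symbol leaves contributes 1 transition (1 symbol, 0 ε).
  x ∪ y — 6 transitions (2 symbol, 4 ε)
  x(x ∪ y) — 8 transitions (3 symbol, 5 ε)
  (x(x ∪ y))* — 12 transitions (3 symbol, 9 ε)
  (x(x ∪ y))*y — 14 transitions (4 symbol, 10 ε)
  ((x(x ∪ y))*y)* — 18 transitions (4 symbol, 14 ε)
  z ∪ y — 6 transitions (2 symbol, 4 ε)
  z(z ∪ y) — 8 transitions (3 symbol, 5 ε)
  (z(z ∪ y))* — 12 transitions (3 symbol, 9 ε)
  (z(z ∪ y))*z — 14 transitions (4 symbol, 10 ε)
  ((z(z ∪ y))*z)* — 18 transitions (4 symbol, 14 ε)
  ((x(x ∪ y))*y)* ∪ ((z(z ∪ y))*z)* — 40 transitions (8 symbol, 32 ε)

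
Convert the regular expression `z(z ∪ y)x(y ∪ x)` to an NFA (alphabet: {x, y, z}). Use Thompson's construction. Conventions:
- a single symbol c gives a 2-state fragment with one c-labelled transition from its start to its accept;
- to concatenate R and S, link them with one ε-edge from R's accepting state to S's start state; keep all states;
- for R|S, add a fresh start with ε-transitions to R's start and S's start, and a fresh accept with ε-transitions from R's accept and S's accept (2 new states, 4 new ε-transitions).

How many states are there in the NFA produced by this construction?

16

Recursing over subexpressions:
Each of the 6 symbol leaves contributes a 2-state fragment.
  z ∪ y = 6 states
  y ∪ x = 6 states
  z(z ∪ y)x(y ∪ x) = 16 states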